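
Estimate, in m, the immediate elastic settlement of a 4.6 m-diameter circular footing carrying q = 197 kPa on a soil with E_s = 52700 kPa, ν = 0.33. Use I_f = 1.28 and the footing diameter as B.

S_e ≈ 0.0196 m

Immediate (elastic) settlement: S_e = q·B·(1−ν²)/E_s · I_f.
S_e = 197 × 4.6 × (1 − 0.33²) / 52700 × 1.28
    = 197 × 4.6 × 0.8911 / 52700 × 1.28
    = 0.01961 m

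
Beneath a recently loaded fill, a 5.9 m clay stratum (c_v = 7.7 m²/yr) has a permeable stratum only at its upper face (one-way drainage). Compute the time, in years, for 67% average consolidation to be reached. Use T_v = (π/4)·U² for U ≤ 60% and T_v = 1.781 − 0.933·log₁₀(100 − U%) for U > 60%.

t ≈ 1.65 years

Drainage path length: H_d = H = 5.9 m (single drainage).
U > 60%: T_v = 1.781 − 0.933·log₁₀(100 − 67) = 0.36423.
t = T_v·H_d²/c_v = 0.36423×5.9²/7.7 = 1.647 years.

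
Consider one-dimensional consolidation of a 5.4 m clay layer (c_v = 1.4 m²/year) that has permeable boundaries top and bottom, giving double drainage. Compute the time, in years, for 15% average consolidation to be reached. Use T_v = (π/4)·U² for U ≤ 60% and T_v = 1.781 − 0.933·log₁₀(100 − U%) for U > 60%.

t ≈ 0.092 years

Drainage path length: H_d = H/2 = 2.7 m (double drainage).
U ≤ 60%: T_v = (π/4)·U² = (π/4)×0.15² = 0.017671.
t = T_v·H_d²/c_v = 0.017671×2.7²/1.4 = 0.09202 years.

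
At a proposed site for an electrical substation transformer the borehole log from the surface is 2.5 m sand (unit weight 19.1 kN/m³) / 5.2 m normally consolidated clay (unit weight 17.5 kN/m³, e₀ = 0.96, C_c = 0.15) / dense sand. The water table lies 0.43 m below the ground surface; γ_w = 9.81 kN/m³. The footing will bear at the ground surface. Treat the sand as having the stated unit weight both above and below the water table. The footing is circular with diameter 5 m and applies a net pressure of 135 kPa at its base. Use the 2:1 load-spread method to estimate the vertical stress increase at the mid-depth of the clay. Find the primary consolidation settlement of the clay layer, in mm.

S_c ≈ 91.5 mm

Mid-depth of clay below the ground surface: z = 2.5 + 5.2/2 = 5.1 m.
Total vertical stress at mid-clay: σ_v = 19.1×2.5 + 17.5×2.6 = 93.25 kPa.
Pore pressure: u = 9.81×(5.1 − 0.43) = 45.813 kPa.
Initial effective stress: σ'_0 = σ_v − u = 93.25 − 45.813 = 47.437 kPa.
Stress increase at mid-clay by the 2:1 spreading method:
Δσ ≈ qD²/(D+z)² = 135×5²/(5+5.1)² = 33.085 kPa
Final effective stress: σ'_f = σ'_0 + Δσ = 47.437 + 33.085 = 80.522 kPa.
Normally consolidated clay, so the full stress increment lies on the virgin compression line:
S_c = C_c·H/(1+e₀)·log₁₀(σ'_f/σ'_0) = 0.15×5.2/(1+0.96)×log₁₀(80.522/47.437)
    = 0.39796 × 0.2298 = 0.09145 m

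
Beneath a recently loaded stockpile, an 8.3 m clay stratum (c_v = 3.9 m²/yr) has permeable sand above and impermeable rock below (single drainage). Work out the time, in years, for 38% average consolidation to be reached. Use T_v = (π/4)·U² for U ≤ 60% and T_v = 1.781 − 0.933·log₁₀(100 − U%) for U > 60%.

t ≈ 2 years

Drainage path length: H_d = H = 8.3 m (single drainage).
U ≤ 60%: T_v = (π/4)·U² = (π/4)×0.38² = 0.11341.
t = T_v·H_d²/c_v = 0.11341×8.3²/3.9 = 2.003 years.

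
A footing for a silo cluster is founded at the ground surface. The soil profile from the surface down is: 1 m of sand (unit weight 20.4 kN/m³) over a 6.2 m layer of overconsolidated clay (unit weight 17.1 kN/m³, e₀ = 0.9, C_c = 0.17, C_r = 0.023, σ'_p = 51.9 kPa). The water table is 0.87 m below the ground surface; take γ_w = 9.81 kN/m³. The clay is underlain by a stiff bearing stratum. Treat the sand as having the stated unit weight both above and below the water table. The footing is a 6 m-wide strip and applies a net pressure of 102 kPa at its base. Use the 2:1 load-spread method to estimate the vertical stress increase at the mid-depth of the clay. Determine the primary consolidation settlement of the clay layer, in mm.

Mid-depth of clay below the ground surface: z = 1 + 6.2/2 = 4.1 m.
Total vertical stress at mid-clay: σ_v = 20.4×1 + 17.1×3.1 = 73.41 kPa.
Pore pressure: u = 9.81×(4.1 − 0.87) = 31.686 kPa.
Initial effective stress: σ'_0 = σ_v − u = 73.41 − 31.686 = 41.724 kPa.
Stress increase at mid-clay by the 2:1 spreading method:
Δσ = qB/(B+z) = 102×6/(6+4.1) = 60.594 kPa
Final effective stress: σ'_f = 41.724 + 60.594 = 102.32 kPa.
σ'_f = 102.32 > σ'_p = 51.9 kPa, so the stress path crosses the preconsolidation pressure — recompression up to σ'_p, then virgin compression beyond:
S_c = H/(1+e₀)·[C_r·log₁₀(σ'_p/σ'_0) + C_c·log₁₀(σ'_f/σ'_p)]
    = 6.2/1.9 × [0.023×log₁₀(51.9/41.724) + 0.17×log₁₀(102.32/51.9)]
    = 3.2632 × [0.00218 + 0.050115] = 0.1706 m

S_c ≈ 171 mm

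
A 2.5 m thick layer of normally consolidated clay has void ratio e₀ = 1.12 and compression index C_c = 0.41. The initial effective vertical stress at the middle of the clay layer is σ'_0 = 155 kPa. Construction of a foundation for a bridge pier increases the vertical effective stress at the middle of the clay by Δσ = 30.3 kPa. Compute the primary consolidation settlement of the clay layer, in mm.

Final effective stress: σ'_f = σ'_0 + Δσ = 155 + 30.3 = 185.3 kPa.
Normally consolidated clay, so the full stress increment lies on the virgin compression line:
S_c = C_c·H/(1+e₀)·log₁₀(σ'_f/σ'_0) = 0.41×2.5/(1+1.12)×log₁₀(185.3/155)
    = 0.48349 × 0.077544 = 0.03749 m

S_c ≈ 37.5 mm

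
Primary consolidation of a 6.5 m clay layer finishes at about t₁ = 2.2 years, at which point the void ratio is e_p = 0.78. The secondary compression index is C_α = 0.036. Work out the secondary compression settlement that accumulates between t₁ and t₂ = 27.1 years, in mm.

S_s ≈ 143 mm

Secondary compression: S_s = C_α·H/(1+e_p)·log₁₀(t₂/t₁)
S_s = 0.036×6.5/(1+0.78)×log₁₀(27.1/2.2)
    = 0.1315 × 1.091 = 0.1434 m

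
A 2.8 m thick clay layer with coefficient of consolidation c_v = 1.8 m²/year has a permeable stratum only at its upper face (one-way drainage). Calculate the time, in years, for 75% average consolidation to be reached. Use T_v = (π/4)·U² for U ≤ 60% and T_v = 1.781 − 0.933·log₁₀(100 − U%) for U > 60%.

t ≈ 2.08 years

Drainage path length: H_d = H = 2.8 m (single drainage).
U > 60%: T_v = 1.781 − 0.933·log₁₀(100 − 75) = 0.47672.
t = T_v·H_d²/c_v = 0.47672×2.8²/1.8 = 2.076 years.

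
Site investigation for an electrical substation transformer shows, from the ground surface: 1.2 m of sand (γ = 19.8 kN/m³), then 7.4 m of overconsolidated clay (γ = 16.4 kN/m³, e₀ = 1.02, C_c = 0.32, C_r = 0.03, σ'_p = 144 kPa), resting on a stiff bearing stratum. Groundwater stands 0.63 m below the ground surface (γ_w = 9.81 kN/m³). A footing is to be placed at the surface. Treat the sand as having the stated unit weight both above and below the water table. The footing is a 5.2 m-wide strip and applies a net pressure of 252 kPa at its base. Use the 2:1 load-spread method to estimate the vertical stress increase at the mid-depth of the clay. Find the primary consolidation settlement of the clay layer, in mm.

S_c ≈ 150 mm

Mid-depth of clay below the ground surface: z = 1.2 + 7.4/2 = 4.9 m.
Total vertical stress at mid-clay: σ_v = 19.8×1.2 + 16.4×3.7 = 84.44 kPa.
Pore pressure: u = 9.81×(4.9 − 0.63) = 41.889 kPa.
Initial effective stress: σ'_0 = σ_v − u = 84.44 − 41.889 = 42.551 kPa.
Stress increase at mid-clay by the 2:1 spreading method:
Δσ = qB/(B+z) = 252×5.2/(5.2+4.9) = 129.74 kPa
Final effective stress: σ'_f = 42.551 + 129.74 = 172.29 kPa.
σ'_f = 172.29 > σ'_p = 144 kPa, so the stress path crosses the preconsolidation pressure — recompression up to σ'_p, then virgin compression beyond:
S_c = H/(1+e₀)·[C_r·log₁₀(σ'_p/σ'_0) + C_c·log₁₀(σ'_f/σ'_p)]
    = 7.4/2.02 × [0.03×log₁₀(144/42.551) + 0.32×log₁₀(172.29/144)]
    = 3.6634 × [0.015884 + 0.024927] = 0.1495 m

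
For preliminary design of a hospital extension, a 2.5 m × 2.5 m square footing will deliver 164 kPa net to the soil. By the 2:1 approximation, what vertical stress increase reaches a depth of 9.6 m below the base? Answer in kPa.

Δσ_z ≈ 7 kPa

By the 2:1 method the load spreads at 1 horizontal : 2 vertical, so at depth z the loaded area has grown by z in each plan dimension:
Δσ = qBL/((B+z)(L+z)) = 164×2.5×2.5/((2.5+9.6)(2.5+9.6)) = 7.0009 kPa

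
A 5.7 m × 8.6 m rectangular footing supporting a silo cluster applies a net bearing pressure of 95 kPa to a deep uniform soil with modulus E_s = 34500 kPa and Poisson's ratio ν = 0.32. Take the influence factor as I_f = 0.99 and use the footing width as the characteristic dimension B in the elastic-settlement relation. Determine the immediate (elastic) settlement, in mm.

Immediate (elastic) settlement: S_e = q·B·(1−ν²)/E_s · I_f.
S_e = 95 × 5.7 × (1 − 0.32²) / 34500 × 0.99
    = 95 × 5.7 × 0.8976 / 34500 × 0.99
    = 0.01395 m = 13.95 mm

S_e ≈ 13.9 mm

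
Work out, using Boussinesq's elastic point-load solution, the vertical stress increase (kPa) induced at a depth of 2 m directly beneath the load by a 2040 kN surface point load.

Δσ_z ≈ 244 kPa

Boussinesq vertical stress below a point load on an elastic half-space:
Δσ_z = 3P/(2πz²) · [1 + (r/z)²]^(−5/2)
r/z = 0/2 = 0; [1+(r/z)²]^(−5/2) = 1.
Δσ_z = 3×2040/(2π×2²) × 1 = 243.51 × 1 = 243.5 kPa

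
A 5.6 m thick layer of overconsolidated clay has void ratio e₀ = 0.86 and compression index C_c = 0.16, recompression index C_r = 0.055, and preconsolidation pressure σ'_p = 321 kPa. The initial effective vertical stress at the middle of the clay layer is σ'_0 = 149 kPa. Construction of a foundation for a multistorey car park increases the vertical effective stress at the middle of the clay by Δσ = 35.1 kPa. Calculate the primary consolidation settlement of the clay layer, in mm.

S_c ≈ 15.2 mm

Final effective stress: σ'_f = 149 + 35.1 = 184.1 kPa.
σ'_f = 184.1 ≤ σ'_p = 321 kPa, so the clay remains overconsolidated and only the recompression index applies:
S_c = C_r·H/(1+e₀)·log₁₀(σ'_f/σ'_0) = 0.055×5.6/1.86×log₁₀(184.1/149)
    = 0.16559 × 0.091868 = 0.01521 m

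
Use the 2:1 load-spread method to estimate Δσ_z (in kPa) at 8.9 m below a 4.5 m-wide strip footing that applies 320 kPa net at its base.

Δσ_z ≈ 107 kPa

By the 2:1 method the load spreads at 1 horizontal : 2 vertical, so at depth z the loaded area has grown by z in each plan dimension:
Δσ = qB/(B+z) = 320×4.5/(4.5+8.9) = 107.46 kPa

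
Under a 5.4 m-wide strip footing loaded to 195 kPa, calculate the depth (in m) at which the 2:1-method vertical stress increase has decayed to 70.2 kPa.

2:1 spreading — at depth z the loaded area has grown by z in each plan dimension:
qB/(B+z) = Δσ_z ⇒ z = qB/Δσ_z − B = 195×5.4/70.2 − 5.4 = 9.6 m

z ≈ 9.6 m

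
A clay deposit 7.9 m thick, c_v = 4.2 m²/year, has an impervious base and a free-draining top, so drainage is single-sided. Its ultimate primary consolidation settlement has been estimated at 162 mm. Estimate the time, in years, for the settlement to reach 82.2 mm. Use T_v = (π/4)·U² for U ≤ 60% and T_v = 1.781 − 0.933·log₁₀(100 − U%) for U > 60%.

t ≈ 3 years

Drainage path length: H_d = H = 7.9 m (single drainage).
U = S(t)/S_ult = 82.2/162 = 0.5074.
U ≤ 60%: T_v = (π/4)·U² = (π/4)×0.50741² = 0.20221.
t = T_v·H_d²/c_v = 0.20221×7.9²/4.2 = 3.005 years.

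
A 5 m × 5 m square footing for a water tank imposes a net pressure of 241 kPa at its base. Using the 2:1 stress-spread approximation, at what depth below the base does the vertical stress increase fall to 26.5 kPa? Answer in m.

z ≈ 10.1 m

2:1 spreading — at depth z the loaded area has grown by z in each plan dimension:
qB²/(B+z)² = Δσ_z ⇒ z = B(√(q/Δσ_z) − 1) = 5×(√(241/26.5) − 1) = 10.08 m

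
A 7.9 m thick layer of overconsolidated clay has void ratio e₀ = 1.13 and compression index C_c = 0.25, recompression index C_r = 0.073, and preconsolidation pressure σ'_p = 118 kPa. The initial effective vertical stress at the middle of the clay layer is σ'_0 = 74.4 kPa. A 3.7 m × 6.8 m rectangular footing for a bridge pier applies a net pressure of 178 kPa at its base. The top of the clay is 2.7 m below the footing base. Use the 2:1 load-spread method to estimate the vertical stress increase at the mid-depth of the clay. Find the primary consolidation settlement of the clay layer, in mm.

S_c ≈ 42.3 mm

Mid-depth of clay below the footing base: z = 2.7 + 7.9/2 = 6.65 m.
Stress increase at mid-clay by the 2:1 spreading method:
Δσ = qBL/((B+z)(L+z)) = 178×3.7×6.8/((3.7+6.65)(6.8+6.65)) = 32.171 kPa
Final effective stress: σ'_f = 74.4 + 32.171 = 106.57 kPa.
σ'_f = 106.57 ≤ σ'_p = 118 kPa, so the clay remains overconsolidated and only the recompression index applies:
S_c = C_r·H/(1+e₀)·log₁₀(σ'_f/σ'_0) = 0.073×7.9/2.13×log₁₀(106.57/74.4)
    = 0.27075 × 0.15606 = 0.04225 m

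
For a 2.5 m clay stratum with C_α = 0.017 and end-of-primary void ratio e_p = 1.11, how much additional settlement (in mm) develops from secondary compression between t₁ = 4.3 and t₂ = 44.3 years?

Secondary compression: S_s = C_α·H/(1+e_p)·log₁₀(t₂/t₁)
S_s = 0.017×2.5/(1+1.11)×log₁₀(44.3/4.3)
    = 0.02014 × 1.013 = 0.0204 m

S_s ≈ 20.4 mm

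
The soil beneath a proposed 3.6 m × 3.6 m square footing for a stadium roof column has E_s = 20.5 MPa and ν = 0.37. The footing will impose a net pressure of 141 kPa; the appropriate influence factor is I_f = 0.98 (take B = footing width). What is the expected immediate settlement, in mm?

S_e ≈ 20.9 mm

Immediate (elastic) settlement: S_e = q·B·(1−ν²)/E_s · I_f.
E_s = 20.5 MPa = 20500 kPa.
S_e = 141 × 3.6 × (1 − 0.37²) / 20500 × 0.98
    = 141 × 3.6 × 0.8631 / 20500 × 0.98
    = 0.02094 m = 20.94 mm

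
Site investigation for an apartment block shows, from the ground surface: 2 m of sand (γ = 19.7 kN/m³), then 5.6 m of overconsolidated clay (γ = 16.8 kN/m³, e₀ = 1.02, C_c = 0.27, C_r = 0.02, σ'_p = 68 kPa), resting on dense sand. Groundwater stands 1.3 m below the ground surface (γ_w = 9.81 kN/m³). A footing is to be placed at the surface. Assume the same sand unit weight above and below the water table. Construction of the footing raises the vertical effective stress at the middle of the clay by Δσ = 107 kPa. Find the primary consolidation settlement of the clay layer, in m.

Mid-depth of clay below the ground surface: z = 2 + 5.6/2 = 4.8 m.
Total vertical stress at mid-clay: σ_v = 19.7×2 + 16.8×2.8 = 86.44 kPa.
Pore pressure: u = 9.81×(4.8 − 1.3) = 34.335 kPa.
Initial effective stress: σ'_0 = σ_v − u = 86.44 − 34.335 = 52.105 kPa.
Final effective stress: σ'_f = 52.105 + 107 = 159.1 kPa.
σ'_f = 159.1 > σ'_p = 68 kPa, so the stress path crosses the preconsolidation pressure — recompression up to σ'_p, then virgin compression beyond:
S_c = H/(1+e₀)·[C_r·log₁₀(σ'_p/σ'_0) + C_c·log₁₀(σ'_f/σ'_p)]
    = 5.6/2.02 × [0.02×log₁₀(68/52.105) + 0.27×log₁₀(159.1/68)]
    = 2.7723 × [0.0023126 + 0.099674] = 0.2827 m

S_c ≈ 0.283 m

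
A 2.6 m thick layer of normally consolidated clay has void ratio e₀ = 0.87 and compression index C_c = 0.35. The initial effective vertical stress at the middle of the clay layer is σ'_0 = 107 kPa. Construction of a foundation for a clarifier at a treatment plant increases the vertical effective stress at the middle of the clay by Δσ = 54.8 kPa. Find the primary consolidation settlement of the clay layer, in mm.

Final effective stress: σ'_f = σ'_0 + Δσ = 107 + 54.8 = 161.8 kPa.
Normally consolidated clay, so the full stress increment lies on the virgin compression line:
S_c = C_c·H/(1+e₀)·log₁₀(σ'_f/σ'_0) = 0.35×2.6/(1+0.87)×log₁₀(161.8/107)
    = 0.48663 × 0.17959 = 0.08739 m

S_c ≈ 87.4 mm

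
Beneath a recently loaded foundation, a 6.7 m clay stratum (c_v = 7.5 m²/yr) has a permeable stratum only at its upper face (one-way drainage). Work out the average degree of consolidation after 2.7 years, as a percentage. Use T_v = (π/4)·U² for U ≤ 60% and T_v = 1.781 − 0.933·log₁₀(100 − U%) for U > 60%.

U ≈ 73.4 %

Drainage path length: H_d = H = 6.7 m (single drainage).
T_v = c_v·t/H_d² = 7.5×2.7/6.7² = 0.4511.
T_v = 0.4511 corresponds to the U > 60% branch:
U = 1 − 10^((1.781 − T_v)/0.933)/100 = 0.7337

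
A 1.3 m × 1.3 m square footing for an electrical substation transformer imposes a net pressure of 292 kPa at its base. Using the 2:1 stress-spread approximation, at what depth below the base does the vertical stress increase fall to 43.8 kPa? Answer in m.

z ≈ 2.06 m

2:1 spreading — at depth z the loaded area has grown by z in each plan dimension:
qB²/(B+z)² = Δσ_z ⇒ z = B(√(q/Δσ_z) − 1) = 1.3×(√(292/43.8) − 1) = 2.057 m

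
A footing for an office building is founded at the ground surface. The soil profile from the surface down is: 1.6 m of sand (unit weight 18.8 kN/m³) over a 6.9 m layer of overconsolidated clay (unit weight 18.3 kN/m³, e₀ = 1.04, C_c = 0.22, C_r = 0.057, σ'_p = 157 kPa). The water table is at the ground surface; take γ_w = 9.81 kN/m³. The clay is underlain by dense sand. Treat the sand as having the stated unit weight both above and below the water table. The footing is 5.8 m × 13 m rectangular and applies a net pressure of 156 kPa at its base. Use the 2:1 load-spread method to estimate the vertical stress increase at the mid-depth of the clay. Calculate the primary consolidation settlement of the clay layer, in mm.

S_c ≈ 72.4 mm

Mid-depth of clay below the ground surface: z = 1.6 + 6.9/2 = 5.05 m.
Total vertical stress at mid-clay: σ_v = 18.8×1.6 + 18.3×3.45 = 93.215 kPa.
Pore pressure: u = 9.81×(5.05 − 0) = 49.541 kPa.
Initial effective stress: σ'_0 = σ_v − u = 93.215 − 49.541 = 43.674 kPa.
Stress increase at mid-clay by the 2:1 spreading method:
Δσ = qBL/((B+z)(L+z)) = 156×5.8×13/((5.8+5.05)(13+5.05)) = 60.061 kPa
Final effective stress: σ'_f = 43.674 + 60.061 = 103.73 kPa.
σ'_f = 103.73 ≤ σ'_p = 157 kPa, so the clay remains overconsolidated and only the recompression index applies:
S_c = C_r·H/(1+e₀)·log₁₀(σ'_f/σ'_0) = 0.057×6.9/2.04×log₁₀(103.73/43.674)
    = 0.1928 × 0.37568 = 0.07243 m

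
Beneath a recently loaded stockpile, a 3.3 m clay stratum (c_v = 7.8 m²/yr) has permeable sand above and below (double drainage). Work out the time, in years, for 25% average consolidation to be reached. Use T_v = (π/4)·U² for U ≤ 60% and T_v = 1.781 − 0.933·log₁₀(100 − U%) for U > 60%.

Drainage path length: H_d = H/2 = 1.65 m (double drainage).
U ≤ 60%: T_v = (π/4)·U² = (π/4)×0.25² = 0.049087.
t = T_v·H_d²/c_v = 0.049087×1.65²/7.8 = 0.01713 years.

t ≈ 0.0171 years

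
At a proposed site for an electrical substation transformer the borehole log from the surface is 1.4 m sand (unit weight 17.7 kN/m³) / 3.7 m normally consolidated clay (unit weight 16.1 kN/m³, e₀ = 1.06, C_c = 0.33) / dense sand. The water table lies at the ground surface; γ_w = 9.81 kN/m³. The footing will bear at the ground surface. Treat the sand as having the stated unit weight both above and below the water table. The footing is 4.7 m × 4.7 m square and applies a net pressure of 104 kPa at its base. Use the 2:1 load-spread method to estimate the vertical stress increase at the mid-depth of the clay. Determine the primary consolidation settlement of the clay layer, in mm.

S_c ≈ 246 mm

Mid-depth of clay below the ground surface: z = 1.4 + 3.7/2 = 3.25 m.
Total vertical stress at mid-clay: σ_v = 17.7×1.4 + 16.1×1.85 = 54.565 kPa.
Pore pressure: u = 9.81×(3.25 − 0) = 31.883 kPa.
Initial effective stress: σ'_0 = σ_v − u = 54.565 − 31.883 = 22.682 kPa.
Stress increase at mid-clay by the 2:1 spreading method:
Δσ = qBL/((B+z)(L+z)) = 104×4.7×4.7/((4.7+3.25)(4.7+3.25)) = 36.349 kPa
Final effective stress: σ'_f = σ'_0 + Δσ = 22.682 + 36.349 = 59.031 kPa.
Normally consolidated clay, so the full stress increment lies on the virgin compression line:
S_c = C_c·H/(1+e₀)·log₁₀(σ'_f/σ'_0) = 0.33×3.7/(1+1.06)×log₁₀(59.031/22.682)
    = 0.59272 × 0.4154 = 0.2462 m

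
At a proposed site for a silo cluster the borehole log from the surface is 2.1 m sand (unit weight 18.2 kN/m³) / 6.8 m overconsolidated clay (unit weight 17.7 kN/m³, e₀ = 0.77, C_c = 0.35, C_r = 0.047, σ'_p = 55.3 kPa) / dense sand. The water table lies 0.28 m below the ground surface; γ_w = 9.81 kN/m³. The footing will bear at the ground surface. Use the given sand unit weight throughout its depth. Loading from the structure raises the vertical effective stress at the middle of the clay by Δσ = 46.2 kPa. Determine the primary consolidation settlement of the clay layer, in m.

S_c ≈ 0.318 m

Mid-depth of clay below the ground surface: z = 2.1 + 6.8/2 = 5.5 m.
Total vertical stress at mid-clay: σ_v = 18.2×2.1 + 17.7×3.4 = 98.4 kPa.
Pore pressure: u = 9.81×(5.5 − 0.28) = 51.208 kPa.
Initial effective stress: σ'_0 = σ_v − u = 98.4 − 51.208 = 47.192 kPa.
Final effective stress: σ'_f = 47.192 + 46.2 = 93.392 kPa.
σ'_f = 93.392 > σ'_p = 55.3 kPa, so the stress path crosses the preconsolidation pressure — recompression up to σ'_p, then virgin compression beyond:
S_c = H/(1+e₀)·[C_r·log₁₀(σ'_p/σ'_0) + C_c·log₁₀(σ'_f/σ'_p)]
    = 6.8/1.77 × [0.047×log₁₀(55.3/47.192) + 0.35×log₁₀(93.392/55.3)]
    = 3.8418 × [0.0032363 + 0.079655] = 0.3185 m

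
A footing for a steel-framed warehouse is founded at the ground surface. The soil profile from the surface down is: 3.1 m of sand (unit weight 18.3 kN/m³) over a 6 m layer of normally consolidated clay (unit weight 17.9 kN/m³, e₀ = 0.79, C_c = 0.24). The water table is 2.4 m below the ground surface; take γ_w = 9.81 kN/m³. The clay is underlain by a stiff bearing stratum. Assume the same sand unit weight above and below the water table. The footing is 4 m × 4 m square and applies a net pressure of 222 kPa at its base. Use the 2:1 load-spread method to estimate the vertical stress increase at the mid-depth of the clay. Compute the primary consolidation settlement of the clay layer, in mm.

Mid-depth of clay below the ground surface: z = 3.1 + 6/2 = 6.1 m.
Total vertical stress at mid-clay: σ_v = 18.3×3.1 + 17.9×3 = 110.43 kPa.
Pore pressure: u = 9.81×(6.1 − 2.4) = 36.297 kPa.
Initial effective stress: σ'_0 = σ_v − u = 110.43 − 36.297 = 74.133 kPa.
Stress increase at mid-clay by the 2:1 spreading method:
Δσ = qBL/((B+z)(L+z)) = 222×4×4/((4+6.1)(4+6.1)) = 34.82 kPa
Final effective stress: σ'_f = σ'_0 + Δσ = 74.133 + 34.82 = 108.95 kPa.
Normally consolidated clay, so the full stress increment lies on the virgin compression line:
S_c = C_c·H/(1+e₀)·log₁₀(σ'_f/σ'_0) = 0.24×6/(1+0.79)×log₁₀(108.95/74.133)
    = 0.80447 × 0.16722 = 0.1345 m

S_c ≈ 135 mm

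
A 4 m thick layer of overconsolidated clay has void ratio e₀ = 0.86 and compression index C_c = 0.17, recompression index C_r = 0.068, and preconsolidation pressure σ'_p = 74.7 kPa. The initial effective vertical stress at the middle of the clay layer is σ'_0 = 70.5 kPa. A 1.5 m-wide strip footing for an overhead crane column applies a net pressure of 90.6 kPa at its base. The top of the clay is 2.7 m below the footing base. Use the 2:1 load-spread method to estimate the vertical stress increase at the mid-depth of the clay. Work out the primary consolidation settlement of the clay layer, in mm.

S_c ≈ 37.5 mm

Mid-depth of clay below the footing base: z = 2.7 + 4/2 = 4.7 m.
Stress increase at mid-clay by the 2:1 spreading method:
Δσ = qB/(B+z) = 90.6×1.5/(1.5+4.7) = 21.919 kPa
Final effective stress: σ'_f = 70.5 + 21.919 = 92.419 kPa.
σ'_f = 92.419 > σ'_p = 74.7 kPa, so the stress path crosses the preconsolidation pressure — recompression up to σ'_p, then virgin compression beyond:
S_c = H/(1+e₀)·[C_r·log₁₀(σ'_p/σ'_0) + C_c·log₁₀(σ'_f/σ'_p)]
    = 4/1.86 × [0.068×log₁₀(74.7/70.5) + 0.17×log₁₀(92.419/74.7)]
    = 2.1505 × [0.0017089 + 0.015715] = 0.03747 m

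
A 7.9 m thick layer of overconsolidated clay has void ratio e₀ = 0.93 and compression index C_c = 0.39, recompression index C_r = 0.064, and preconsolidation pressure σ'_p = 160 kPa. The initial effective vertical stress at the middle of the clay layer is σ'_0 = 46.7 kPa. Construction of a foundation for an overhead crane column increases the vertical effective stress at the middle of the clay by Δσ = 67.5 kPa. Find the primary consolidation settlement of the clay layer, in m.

Final effective stress: σ'_f = 46.7 + 67.5 = 114.2 kPa.
σ'_f = 114.2 ≤ σ'_p = 160 kPa, so the clay remains overconsolidated and only the recompression index applies:
S_c = C_r·H/(1+e₀)·log₁₀(σ'_f/σ'_0) = 0.064×7.9/1.93×log₁₀(114.2/46.7)
    = 0.26197 × 0.38835 = 0.1017 m

S_c ≈ 0.102 m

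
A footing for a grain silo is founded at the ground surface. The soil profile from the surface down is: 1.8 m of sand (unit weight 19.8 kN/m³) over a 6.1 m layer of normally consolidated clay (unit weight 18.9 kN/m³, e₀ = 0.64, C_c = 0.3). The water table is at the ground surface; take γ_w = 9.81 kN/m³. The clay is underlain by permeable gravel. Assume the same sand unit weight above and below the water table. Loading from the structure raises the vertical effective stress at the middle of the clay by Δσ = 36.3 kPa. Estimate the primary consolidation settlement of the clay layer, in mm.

S_c ≈ 283 mm

Mid-depth of clay below the ground surface: z = 1.8 + 6.1/2 = 4.85 m.
Total vertical stress at mid-clay: σ_v = 19.8×1.8 + 18.9×3.05 = 93.285 kPa.
Pore pressure: u = 9.81×(4.85 − 0) = 47.578 kPa.
Initial effective stress: σ'_0 = σ_v − u = 93.285 − 47.578 = 45.707 kPa.
Final effective stress: σ'_f = σ'_0 + Δσ = 45.707 + 36.3 = 82.007 kPa.
Normally consolidated clay, so the full stress increment lies on the virgin compression line:
S_c = C_c·H/(1+e₀)·log₁₀(σ'_f/σ'_0) = 0.3×6.1/(1+0.64)×log₁₀(82.007/45.707)
    = 1.1159 × 0.25387 = 0.2833 m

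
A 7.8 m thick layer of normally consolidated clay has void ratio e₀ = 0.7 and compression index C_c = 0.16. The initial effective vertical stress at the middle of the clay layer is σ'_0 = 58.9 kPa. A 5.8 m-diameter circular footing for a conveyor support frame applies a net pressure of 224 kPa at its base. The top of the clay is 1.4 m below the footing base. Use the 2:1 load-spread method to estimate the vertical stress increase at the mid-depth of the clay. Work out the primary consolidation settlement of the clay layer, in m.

S_c ≈ 0.227 m

Mid-depth of clay below the footing base: z = 1.4 + 7.8/2 = 5.3 m.
Stress increase at mid-clay by the 2:1 spreading method:
Δσ ≈ qD²/(D+z)² = 224×5.8²/(5.8+5.3)² = 61.159 kPa
Final effective stress: σ'_f = σ'_0 + Δσ = 58.9 + 61.159 = 120.06 kPa.
Normally consolidated clay, so the full stress increment lies on the virgin compression line:
S_c = C_c·H/(1+e₀)·log₁₀(σ'_f/σ'_0) = 0.16×7.8/(1+0.7)×log₁₀(120.06/58.9)
    = 0.73412 × 0.30928 = 0.227 m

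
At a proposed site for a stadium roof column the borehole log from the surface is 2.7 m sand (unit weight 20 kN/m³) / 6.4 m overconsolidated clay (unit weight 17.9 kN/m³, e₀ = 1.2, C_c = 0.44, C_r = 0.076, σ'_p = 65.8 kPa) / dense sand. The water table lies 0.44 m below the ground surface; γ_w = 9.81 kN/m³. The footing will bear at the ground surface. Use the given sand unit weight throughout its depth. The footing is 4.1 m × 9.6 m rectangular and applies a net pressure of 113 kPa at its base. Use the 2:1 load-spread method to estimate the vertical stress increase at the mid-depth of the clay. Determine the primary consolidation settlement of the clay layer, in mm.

S_c ≈ 164 mm

Mid-depth of clay below the ground surface: z = 2.7 + 6.4/2 = 5.9 m.
Total vertical stress at mid-clay: σ_v = 20×2.7 + 17.9×3.2 = 111.28 kPa.
Pore pressure: u = 9.81×(5.9 − 0.44) = 53.563 kPa.
Initial effective stress: σ'_0 = σ_v − u = 111.28 − 53.563 = 57.717 kPa.
Stress increase at mid-clay by the 2:1 spreading method:
Δσ = qBL/((B+z)(L+z)) = 113×4.1×9.6/((4.1+5.9)(9.6+5.9)) = 28.695 kPa
Final effective stress: σ'_f = 57.717 + 28.695 = 86.412 kPa.
σ'_f = 86.412 > σ'_p = 65.8 kPa, so the stress path crosses the preconsolidation pressure — recompression up to σ'_p, then virgin compression beyond:
S_c = H/(1+e₀)·[C_r·log₁₀(σ'_p/σ'_0) + C_c·log₁₀(σ'_f/σ'_p)]
    = 6.4/2.2 × [0.076×log₁₀(65.8/57.717) + 0.44×log₁₀(86.412/65.8)]
    = 2.9091 × [0.0043261 + 0.052073] = 0.1641 m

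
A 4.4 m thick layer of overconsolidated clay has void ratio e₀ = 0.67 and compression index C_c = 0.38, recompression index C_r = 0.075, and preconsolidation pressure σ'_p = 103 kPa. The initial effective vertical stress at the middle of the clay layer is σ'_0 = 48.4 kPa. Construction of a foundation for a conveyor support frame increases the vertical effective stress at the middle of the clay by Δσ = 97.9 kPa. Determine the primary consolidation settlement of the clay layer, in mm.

Final effective stress: σ'_f = 48.4 + 97.9 = 146.3 kPa.
σ'_f = 146.3 > σ'_p = 103 kPa, so the stress path crosses the preconsolidation pressure — recompression up to σ'_p, then virgin compression beyond:
S_c = H/(1+e₀)·[C_r·log₁₀(σ'_p/σ'_0) + C_c·log₁₀(σ'_f/σ'_p)]
    = 4.4/1.67 × [0.075×log₁₀(103/48.4) + 0.38×log₁₀(146.3/103)]
    = 2.6347 × [0.024599 + 0.057915] = 0.2174 m

S_c ≈ 217 mm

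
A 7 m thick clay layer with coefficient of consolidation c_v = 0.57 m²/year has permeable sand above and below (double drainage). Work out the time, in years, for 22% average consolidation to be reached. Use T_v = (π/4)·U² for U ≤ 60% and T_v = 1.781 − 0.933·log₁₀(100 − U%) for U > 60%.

t ≈ 0.817 years

Drainage path length: H_d = H/2 = 3.5 m (double drainage).
U ≤ 60%: T_v = (π/4)·U² = (π/4)×0.22² = 0.038013.
t = T_v·H_d²/c_v = 0.038013×3.5²/0.57 = 0.8169 years.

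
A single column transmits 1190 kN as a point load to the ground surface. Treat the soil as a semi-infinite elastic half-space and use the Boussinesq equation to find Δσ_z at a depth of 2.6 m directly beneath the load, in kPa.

Δσ_z ≈ 84.1 kPa

Boussinesq vertical stress below a point load on an elastic half-space:
Δσ_z = 3P/(2πz²) · [1 + (r/z)²]^(−5/2)
r/z = 0/2.6 = 0; [1+(r/z)²]^(−5/2) = 1.
Δσ_z = 3×1190/(2π×2.6²) × 1 = 84.051 × 1 = 84.05 kPa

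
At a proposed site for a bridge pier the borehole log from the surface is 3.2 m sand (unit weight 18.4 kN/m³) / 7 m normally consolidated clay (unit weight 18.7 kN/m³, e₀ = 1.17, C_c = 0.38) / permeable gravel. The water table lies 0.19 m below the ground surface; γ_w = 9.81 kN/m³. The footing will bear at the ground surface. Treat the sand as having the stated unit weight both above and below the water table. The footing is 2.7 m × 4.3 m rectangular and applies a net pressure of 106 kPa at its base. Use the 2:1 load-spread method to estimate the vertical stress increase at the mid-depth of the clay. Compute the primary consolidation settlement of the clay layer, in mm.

Mid-depth of clay below the ground surface: z = 3.2 + 7/2 = 6.7 m.
Total vertical stress at mid-clay: σ_v = 18.4×3.2 + 18.7×3.5 = 124.33 kPa.
Pore pressure: u = 9.81×(6.7 − 0.19) = 63.863 kPa.
Initial effective stress: σ'_0 = σ_v − u = 124.33 − 63.863 = 60.467 kPa.
Stress increase at mid-clay by the 2:1 spreading method:
Δσ = qBL/((B+z)(L+z)) = 106×2.7×4.3/((2.7+6.7)(4.3+6.7)) = 11.902 kPa
Final effective stress: σ'_f = σ'_0 + Δσ = 60.467 + 11.902 = 72.369 kPa.
Normally consolidated clay, so the full stress increment lies on the virgin compression line:
S_c = C_c·H/(1+e₀)·log₁₀(σ'_f/σ'_0) = 0.38×7/(1+1.17)×log₁₀(72.369/60.467)
    = 1.2258 × 0.078034 = 0.09565 m

S_c ≈ 95.7 mm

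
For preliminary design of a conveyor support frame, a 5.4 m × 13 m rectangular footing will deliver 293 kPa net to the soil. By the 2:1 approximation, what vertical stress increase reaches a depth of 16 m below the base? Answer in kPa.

Δσ_z ≈ 33.1 kPa

By the 2:1 method the load spreads at 1 horizontal : 2 vertical, so at depth z the loaded area has grown by z in each plan dimension:
Δσ = qBL/((B+z)(L+z)) = 293×5.4×13/((5.4+16)(13+16)) = 33.143 kPa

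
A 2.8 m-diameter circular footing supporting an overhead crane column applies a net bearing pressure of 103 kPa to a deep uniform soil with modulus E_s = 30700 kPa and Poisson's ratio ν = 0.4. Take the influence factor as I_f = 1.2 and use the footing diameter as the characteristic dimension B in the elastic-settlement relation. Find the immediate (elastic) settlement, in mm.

S_e ≈ 9.47 mm

Immediate (elastic) settlement: S_e = q·B·(1−ν²)/E_s · I_f.
S_e = 103 × 2.8 × (1 − 0.4²) / 30700 × 1.2
    = 103 × 2.8 × 0.84 / 30700 × 1.2
    = 0.009469 m = 9.469 mm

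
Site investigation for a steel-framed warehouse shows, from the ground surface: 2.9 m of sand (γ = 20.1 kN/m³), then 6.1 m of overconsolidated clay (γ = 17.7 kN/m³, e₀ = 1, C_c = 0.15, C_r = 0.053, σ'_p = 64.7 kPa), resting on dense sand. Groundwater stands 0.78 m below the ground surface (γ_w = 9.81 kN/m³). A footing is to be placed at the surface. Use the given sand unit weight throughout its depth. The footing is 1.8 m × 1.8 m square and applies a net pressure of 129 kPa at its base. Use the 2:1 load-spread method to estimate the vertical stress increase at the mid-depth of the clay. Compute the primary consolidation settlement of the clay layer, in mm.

Mid-depth of clay below the ground surface: z = 2.9 + 6.1/2 = 5.95 m.
Total vertical stress at mid-clay: σ_v = 20.1×2.9 + 17.7×3.05 = 112.27 kPa.
Pore pressure: u = 9.81×(5.95 − 0.78) = 50.718 kPa.
Initial effective stress: σ'_0 = σ_v − u = 112.27 − 50.718 = 61.552 kPa.
Stress increase at mid-clay by the 2:1 spreading method:
Δσ = qBL/((B+z)(L+z)) = 129×1.8×1.8/((1.8+5.95)(1.8+5.95)) = 6.9588 kPa
Final effective stress: σ'_f = 61.552 + 6.9588 = 68.511 kPa.
σ'_f = 68.511 > σ'_p = 64.7 kPa, so the stress path crosses the preconsolidation pressure — recompression up to σ'_p, then virgin compression beyond:
S_c = H/(1+e₀)·[C_r·log₁₀(σ'_p/σ'_0) + C_c·log₁₀(σ'_f/σ'_p)]
    = 6.1/2 × [0.053×log₁₀(64.7/61.552) + 0.15×log₁₀(68.511/64.7)]
    = 3.05 × [0.0011481 + 0.0037284] = 0.01487 m

S_c ≈ 14.9 mm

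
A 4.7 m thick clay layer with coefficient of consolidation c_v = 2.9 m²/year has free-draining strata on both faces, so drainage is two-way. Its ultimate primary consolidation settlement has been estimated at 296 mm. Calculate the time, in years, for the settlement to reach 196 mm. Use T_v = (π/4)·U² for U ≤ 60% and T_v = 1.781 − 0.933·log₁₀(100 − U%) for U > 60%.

Drainage path length: H_d = H/2 = 2.35 m (double drainage).
U = S(t)/S_ult = 196/296 = 0.6622.
U > 60%: T_v = 1.781 − 0.933·log₁₀(100 − 66.216) = 0.35472.
t = T_v·H_d²/c_v = 0.35472×2.35²/2.9 = 0.6755 years.

t ≈ 0.675 years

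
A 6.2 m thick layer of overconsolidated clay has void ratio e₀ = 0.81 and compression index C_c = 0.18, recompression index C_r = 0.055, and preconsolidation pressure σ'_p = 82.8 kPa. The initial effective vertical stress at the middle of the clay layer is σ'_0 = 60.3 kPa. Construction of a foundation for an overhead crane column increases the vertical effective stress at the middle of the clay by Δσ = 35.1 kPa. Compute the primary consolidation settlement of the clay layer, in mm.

Final effective stress: σ'_f = 60.3 + 35.1 = 95.4 kPa.
σ'_f = 95.4 > σ'_p = 82.8 kPa, so the stress path crosses the preconsolidation pressure — recompression up to σ'_p, then virgin compression beyond:
S_c = H/(1+e₀)·[C_r·log₁₀(σ'_p/σ'_0) + C_c·log₁₀(σ'_f/σ'_p)]
    = 6.2/1.81 × [0.055×log₁₀(82.8/60.3) + 0.18×log₁₀(95.4/82.8)]
    = 3.4254 × [0.0075742 + 0.011073] = 0.06387 m

S_c ≈ 63.9 mm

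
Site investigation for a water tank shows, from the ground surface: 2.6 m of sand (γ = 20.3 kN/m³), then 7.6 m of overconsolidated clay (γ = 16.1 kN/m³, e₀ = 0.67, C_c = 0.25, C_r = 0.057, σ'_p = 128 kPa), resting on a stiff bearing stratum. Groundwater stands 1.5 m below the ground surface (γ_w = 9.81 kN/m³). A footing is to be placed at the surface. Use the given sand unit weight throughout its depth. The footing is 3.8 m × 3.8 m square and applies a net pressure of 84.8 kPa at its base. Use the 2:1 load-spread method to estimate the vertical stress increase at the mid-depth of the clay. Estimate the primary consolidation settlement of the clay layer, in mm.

S_c ≈ 18.5 mm

Mid-depth of clay below the ground surface: z = 2.6 + 7.6/2 = 6.4 m.
Total vertical stress at mid-clay: σ_v = 20.3×2.6 + 16.1×3.8 = 113.96 kPa.
Pore pressure: u = 9.81×(6.4 − 1.5) = 48.069 kPa.
Initial effective stress: σ'_0 = σ_v − u = 113.96 − 48.069 = 65.891 kPa.
Stress increase at mid-clay by the 2:1 spreading method:
Δσ = qBL/((B+z)(L+z)) = 84.8×3.8×3.8/((3.8+6.4)(3.8+6.4)) = 11.77 kPa
Final effective stress: σ'_f = 65.891 + 11.77 = 77.661 kPa.
σ'_f = 77.661 ≤ σ'_p = 128 kPa, so the clay remains overconsolidated and only the recompression index applies:
S_c = C_r·H/(1+e₀)·log₁₀(σ'_f/σ'_0) = 0.057×7.6/1.67×log₁₀(77.661/65.891)
    = 0.2594 × 0.071377 = 0.01852 m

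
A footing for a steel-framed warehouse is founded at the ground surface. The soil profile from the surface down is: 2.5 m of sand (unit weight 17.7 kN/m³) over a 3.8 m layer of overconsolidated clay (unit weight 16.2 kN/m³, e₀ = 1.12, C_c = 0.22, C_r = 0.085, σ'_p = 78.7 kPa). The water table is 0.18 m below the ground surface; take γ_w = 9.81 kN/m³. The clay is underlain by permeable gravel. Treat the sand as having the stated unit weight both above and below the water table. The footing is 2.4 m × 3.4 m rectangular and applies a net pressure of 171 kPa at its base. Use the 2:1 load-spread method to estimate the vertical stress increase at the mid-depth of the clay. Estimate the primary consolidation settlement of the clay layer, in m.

Mid-depth of clay below the ground surface: z = 2.5 + 3.8/2 = 4.4 m.
Total vertical stress at mid-clay: σ_v = 17.7×2.5 + 16.2×1.9 = 75.03 kPa.
Pore pressure: u = 9.81×(4.4 − 0.18) = 41.398 kPa.
Initial effective stress: σ'_0 = σ_v − u = 75.03 − 41.398 = 33.632 kPa.
Stress increase at mid-clay by the 2:1 spreading method:
Δσ = qBL/((B+z)(L+z)) = 171×2.4×3.4/((2.4+4.4)(3.4+4.4)) = 26.308 kPa
Final effective stress: σ'_f = 33.632 + 26.308 = 59.94 kPa.
σ'_f = 59.94 ≤ σ'_p = 78.7 kPa, so the clay remains overconsolidated and only the recompression index applies:
S_c = C_r·H/(1+e₀)·log₁₀(σ'_f/σ'_0) = 0.085×3.8/2.12×log₁₀(59.94/33.632)
    = 0.15236 × 0.25096 = 0.03824 m

S_c ≈ 0.0382 m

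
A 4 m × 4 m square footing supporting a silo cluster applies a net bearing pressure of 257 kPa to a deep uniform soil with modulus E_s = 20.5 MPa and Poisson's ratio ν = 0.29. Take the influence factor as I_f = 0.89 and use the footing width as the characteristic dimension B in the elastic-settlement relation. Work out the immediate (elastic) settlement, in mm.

Immediate (elastic) settlement: S_e = q·B·(1−ν²)/E_s · I_f.
E_s = 20.5 MPa = 20500 kPa.
S_e = 257 × 4 × (1 − 0.29²) / 20500 × 0.89
    = 257 × 4 × 0.9159 / 20500 × 0.89
    = 0.04088 m = 40.88 mm

S_e ≈ 40.9 mm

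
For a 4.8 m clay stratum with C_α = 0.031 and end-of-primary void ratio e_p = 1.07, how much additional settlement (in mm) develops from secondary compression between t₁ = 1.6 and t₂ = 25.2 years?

Secondary compression: S_s = C_α·H/(1+e_p)·log₁₀(t₂/t₁)
S_s = 0.031×4.8/(1+1.07)×log₁₀(25.2/1.6)
    = 0.07188 × 1.197 = 0.08607 m

S_s ≈ 86.1 mm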